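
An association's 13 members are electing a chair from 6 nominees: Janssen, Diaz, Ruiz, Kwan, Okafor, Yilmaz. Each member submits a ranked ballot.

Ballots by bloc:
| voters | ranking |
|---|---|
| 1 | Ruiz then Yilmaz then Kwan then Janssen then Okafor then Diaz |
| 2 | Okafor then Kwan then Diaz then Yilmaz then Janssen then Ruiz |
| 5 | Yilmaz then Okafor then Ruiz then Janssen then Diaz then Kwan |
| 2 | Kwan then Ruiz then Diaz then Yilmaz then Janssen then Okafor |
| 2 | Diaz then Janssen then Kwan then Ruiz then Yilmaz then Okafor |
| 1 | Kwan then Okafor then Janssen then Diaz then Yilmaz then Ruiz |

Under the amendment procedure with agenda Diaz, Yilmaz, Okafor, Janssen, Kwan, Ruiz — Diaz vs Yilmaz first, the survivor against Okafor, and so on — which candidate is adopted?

Round 1: Diaz vs Yilmaz — 7–6, Diaz advances.
Round 2: Diaz vs Okafor — 4–9, Okafor advances.
Round 3: Okafor vs Janssen — 8–5, Okafor advances.
Round 4: Okafor vs Kwan — 7–6, Okafor advances.
Round 5: Okafor vs Ruiz — 8–5, Okafor advances.
The agenda winner is Okafor.

Okafor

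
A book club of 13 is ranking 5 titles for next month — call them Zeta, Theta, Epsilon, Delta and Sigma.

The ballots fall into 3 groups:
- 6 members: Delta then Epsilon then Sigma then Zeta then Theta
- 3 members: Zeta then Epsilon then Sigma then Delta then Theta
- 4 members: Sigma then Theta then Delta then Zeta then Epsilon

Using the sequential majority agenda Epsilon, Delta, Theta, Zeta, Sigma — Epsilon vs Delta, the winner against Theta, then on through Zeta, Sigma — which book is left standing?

Sigma

Round 1: Epsilon vs Delta — 3–10, Delta advances.
Round 2: Delta vs Theta — 9–4, Delta advances.
Round 3: Delta vs Zeta — 10–3, Delta advances.
Round 4: Delta vs Sigma — 6–7, Sigma advances.
The agenda winner is Sigma.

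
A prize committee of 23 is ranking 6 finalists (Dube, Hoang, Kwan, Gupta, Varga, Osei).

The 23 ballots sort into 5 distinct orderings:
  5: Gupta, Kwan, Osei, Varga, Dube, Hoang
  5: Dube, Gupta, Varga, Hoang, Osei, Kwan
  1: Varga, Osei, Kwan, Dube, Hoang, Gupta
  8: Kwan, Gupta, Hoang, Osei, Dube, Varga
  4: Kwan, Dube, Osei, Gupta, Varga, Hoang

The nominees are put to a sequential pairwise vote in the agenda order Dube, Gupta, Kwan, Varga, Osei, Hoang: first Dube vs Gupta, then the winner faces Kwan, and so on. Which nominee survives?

Kwan

Round 1: Dube vs Gupta — 10–13, Gupta advances.
Round 2: Gupta vs Kwan — 10–13, Kwan advances.
Round 3: Kwan vs Varga — 17–6, Kwan advances.
Round 4: Kwan vs Osei — 17–6, Kwan advances.
Round 5: Kwan vs Hoang — 18–5, Kwan advances.
The agenda winner is Kwan.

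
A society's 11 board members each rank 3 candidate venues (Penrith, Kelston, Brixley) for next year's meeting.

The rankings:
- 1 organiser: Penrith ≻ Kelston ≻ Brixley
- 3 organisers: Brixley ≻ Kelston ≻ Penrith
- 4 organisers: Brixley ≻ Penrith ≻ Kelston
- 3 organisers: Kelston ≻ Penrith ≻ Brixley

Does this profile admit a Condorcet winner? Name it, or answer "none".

Check each pair by majority over 11 ballots:
Penrith vs Kelston: Penrith preferred on 1+4 = 5 ballots; Kelston wins 6–5.
Penrith vs Brixley: Brixley wins 7–4.
Kelston vs Brixley: Kelston preferred on 1+3 = 4 ballots; Brixley wins 7–4.
Only Brixley has no losses; Brixley is the Condorcet winner.

Brixley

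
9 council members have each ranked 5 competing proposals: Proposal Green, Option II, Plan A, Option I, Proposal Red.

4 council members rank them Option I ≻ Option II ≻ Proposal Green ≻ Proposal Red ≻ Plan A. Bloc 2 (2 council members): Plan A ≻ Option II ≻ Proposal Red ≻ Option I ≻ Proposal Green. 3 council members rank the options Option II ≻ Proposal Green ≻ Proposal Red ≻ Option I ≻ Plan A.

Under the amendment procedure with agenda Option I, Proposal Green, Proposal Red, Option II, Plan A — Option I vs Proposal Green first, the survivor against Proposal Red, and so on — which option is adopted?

Round 1: Option I vs Proposal Green — 6–3, Option I advances.
Round 2: Option I vs Proposal Red — 4–5, Proposal Red advances.
Round 3: Proposal Red vs Option II — 0–9, Option II advances.
Round 4: Option II vs Plan A — 7–2, Option II advances.
The agenda winner is Option II.

Option II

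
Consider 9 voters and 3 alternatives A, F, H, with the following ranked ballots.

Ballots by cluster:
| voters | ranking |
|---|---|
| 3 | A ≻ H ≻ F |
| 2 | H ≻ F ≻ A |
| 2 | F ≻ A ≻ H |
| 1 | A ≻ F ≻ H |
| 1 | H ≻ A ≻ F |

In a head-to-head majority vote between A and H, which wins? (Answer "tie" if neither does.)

Ballots ranking A above H: 3 + 2 + 1 = 6.
Ballots ranking H above A: 9 − 6 = 3.
A wins the head-to-head 6–3.

A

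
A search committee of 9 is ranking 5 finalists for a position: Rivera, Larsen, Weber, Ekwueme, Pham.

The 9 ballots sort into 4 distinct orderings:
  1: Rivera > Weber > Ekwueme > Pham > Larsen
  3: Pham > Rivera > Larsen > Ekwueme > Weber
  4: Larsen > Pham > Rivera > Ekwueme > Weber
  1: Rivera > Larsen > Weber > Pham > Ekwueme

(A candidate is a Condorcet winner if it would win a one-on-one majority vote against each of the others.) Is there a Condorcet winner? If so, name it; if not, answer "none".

Head-to-head results (9 committee members):
Rivera–Larsen: Rivera 5–4.
Rivera–Weber: Rivera 9–0.
Rivera vs Ekwueme: Rivera wins 9–0.
Rivera vs Pham: Pham wins 7–2.
Larsen vs Weber: Larsen, 8–1.
Larsen vs Ekwueme: Larsen, 8–1.
Larsen vs Pham: Larsen wins 5–4.
Weber vs Ekwueme: Ekwueme wins 7–2.
Weber–Pham: Pham 7–2.
Ekwueme vs Pham: Pham wins 8–1.
Every candidate loses at least once (Rivera loses to Pham; Larsen loses to Rivera; Weber loses to Rivera; Ekwueme loses to Rivera; Pham loses to Larsen). The majority relation contains the cycle Rivera → Larsen → Pham → Rivera, so there is no Condorcet winner.

none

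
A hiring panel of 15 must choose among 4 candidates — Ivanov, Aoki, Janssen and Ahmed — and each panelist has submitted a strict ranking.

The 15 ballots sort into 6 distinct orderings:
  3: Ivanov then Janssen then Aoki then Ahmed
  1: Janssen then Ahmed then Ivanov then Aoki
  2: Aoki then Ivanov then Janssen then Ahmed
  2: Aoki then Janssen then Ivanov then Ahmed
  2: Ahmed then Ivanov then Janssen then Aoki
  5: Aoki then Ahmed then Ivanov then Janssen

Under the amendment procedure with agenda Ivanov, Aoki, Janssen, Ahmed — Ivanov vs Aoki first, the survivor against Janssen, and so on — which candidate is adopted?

Round 1: Ivanov vs Aoki — 6–9, Aoki advances.
Round 2: Aoki vs Janssen — 9–6, Aoki advances.
Round 3: Aoki vs Ahmed — 12–3, Aoki advances.
The agenda winner is Aoki.

Aoki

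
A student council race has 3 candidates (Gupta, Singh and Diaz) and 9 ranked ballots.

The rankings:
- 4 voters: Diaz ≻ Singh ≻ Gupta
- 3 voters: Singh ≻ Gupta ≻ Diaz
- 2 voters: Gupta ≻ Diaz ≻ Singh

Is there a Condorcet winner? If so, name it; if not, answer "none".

Pairwise majorities:
Gupta vs Singh: Singh, 7–2.
Gupta–Diaz: Gupta 5–4.
Singh–Diaz: Diaz 6–3.
No candidate is unbeaten: Gupta loses to Singh; Singh loses to Diaz; Diaz loses to Gupta. In particular Gupta beats Diaz beats Singh beats Gupta is a majority cycle — no Condorcet winner exists.

none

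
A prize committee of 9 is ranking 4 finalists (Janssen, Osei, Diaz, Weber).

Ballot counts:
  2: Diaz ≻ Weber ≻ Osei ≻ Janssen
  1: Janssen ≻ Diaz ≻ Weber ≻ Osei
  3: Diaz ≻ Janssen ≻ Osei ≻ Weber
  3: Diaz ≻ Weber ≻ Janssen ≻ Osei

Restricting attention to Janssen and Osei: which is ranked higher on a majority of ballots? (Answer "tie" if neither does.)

Ballots ranking Janssen above Osei: 1 + 3 + 3 = 7.
Ballots ranking Osei above Janssen: 9 − 7 = 2.
Janssen wins the head-to-head 7–2.

Janssen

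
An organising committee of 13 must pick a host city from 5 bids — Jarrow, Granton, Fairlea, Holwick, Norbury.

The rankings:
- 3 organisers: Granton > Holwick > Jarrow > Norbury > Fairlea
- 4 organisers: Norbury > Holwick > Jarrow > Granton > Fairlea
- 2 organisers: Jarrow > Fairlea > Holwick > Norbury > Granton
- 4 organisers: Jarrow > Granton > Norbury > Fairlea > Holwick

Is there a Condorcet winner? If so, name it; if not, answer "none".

Pairwise majorities:
Jarrow–Granton: Jarrow 10–3.
Jarrow–Fairlea: Jarrow 13–0.
Jarrow vs Holwick: Holwick, 7–6.
Jarrow vs Norbury: Jarrow wins 9–4.
Granton vs Fairlea: Granton, 11–2.
Granton–Holwick: Granton 7–6.
Granton vs Norbury: Granton wins 7–6.
Fairlea–Holwick: Holwick 7–6.
Fairlea vs Norbury: Norbury wins 11–2.
Holwick–Norbury: Norbury 8–5.
No city is unbeaten: Jarrow loses to Holwick; Granton loses to Jarrow; Fairlea loses to Jarrow; Holwick loses to Granton; Norbury loses to Jarrow. In particular Jarrow > Granton > Holwick > Jarrow is a majority cycle — no Condorcet winner exists.

none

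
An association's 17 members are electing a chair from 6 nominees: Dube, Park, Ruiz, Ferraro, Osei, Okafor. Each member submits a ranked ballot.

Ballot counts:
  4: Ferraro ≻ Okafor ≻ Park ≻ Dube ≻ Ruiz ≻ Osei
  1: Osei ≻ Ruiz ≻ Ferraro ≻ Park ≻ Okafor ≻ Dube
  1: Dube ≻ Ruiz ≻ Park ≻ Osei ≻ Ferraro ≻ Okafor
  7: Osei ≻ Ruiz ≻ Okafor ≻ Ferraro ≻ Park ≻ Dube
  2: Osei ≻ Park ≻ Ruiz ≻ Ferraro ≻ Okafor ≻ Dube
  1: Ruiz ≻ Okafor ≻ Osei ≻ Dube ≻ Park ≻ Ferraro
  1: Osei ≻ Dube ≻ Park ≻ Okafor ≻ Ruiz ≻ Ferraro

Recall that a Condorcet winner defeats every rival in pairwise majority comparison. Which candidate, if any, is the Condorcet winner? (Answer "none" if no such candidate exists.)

Osei

Head-to-head results (17 voters):
Dube vs Park: Park, 14–3.
Dube vs Ruiz: Ruiz, 11–6.
Dube–Ferraro: Ferraro 14–3.
Dube vs Osei: Osei wins 12–5.
Dube vs Okafor: Okafor, 15–2.
Park vs Ruiz: Ruiz wins 10–7.
Park–Ferraro: Ferraro 12–5.
Park vs Osei: Osei wins 12–5.
Park–Okafor: Okafor 12–5.
Ruiz vs Ferraro: Ruiz wins 13–4.
Ruiz vs Osei: Osei, 11–6.
Ruiz–Okafor: Ruiz 12–5.
Ferraro vs Osei: Osei, 13–4.
Ferraro vs Okafor: Okafor, 9–8.
Osei vs Okafor: Osei, 12–5.
Only Osei has no losses; Osei is the Condorcet winner.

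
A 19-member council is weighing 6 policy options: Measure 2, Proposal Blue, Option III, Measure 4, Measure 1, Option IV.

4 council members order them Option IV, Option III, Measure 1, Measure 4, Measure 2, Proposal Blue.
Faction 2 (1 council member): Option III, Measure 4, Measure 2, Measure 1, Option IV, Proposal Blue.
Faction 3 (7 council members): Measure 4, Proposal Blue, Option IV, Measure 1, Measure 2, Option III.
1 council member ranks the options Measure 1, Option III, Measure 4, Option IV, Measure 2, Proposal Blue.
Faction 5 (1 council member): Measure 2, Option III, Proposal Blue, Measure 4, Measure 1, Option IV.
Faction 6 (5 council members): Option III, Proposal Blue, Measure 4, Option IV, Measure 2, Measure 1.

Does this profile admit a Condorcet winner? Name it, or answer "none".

none

Check each pair by majority over 19 ballots:
Measure 2 vs Proposal Blue: 7 to 12, Proposal Blue.
Measure 2 vs Option III: Option III, 11–8.
Measure 2 vs Measure 4: Measure 2 preferred on 1 ballot; Measure 4 wins 18–1.
Measure 2 vs Measure 1: Measure 2 is ranked higher on 1+1+5 = 7 ballots, Measure 1 on 12. Measure 1 wins 12–7.
Measure 2–Option IV: Option IV 17–2.
Proposal Blue vs Option III: Proposal Blue preferred on 7 ballots; Option III wins 12–7.
Proposal Blue–Measure 4: Measure 4 13–6.
Proposal Blue–Measure 1: Proposal Blue 13–6.
Proposal Blue vs Option IV: Proposal Blue wins 13–6.
Option III vs Measure 4: Option III wins 12–7.
Option III vs Measure 1: Option III wins 11–8.
Option III vs Option IV: Option III is ranked higher on 1+1+1+5 = 8 ballots, Option IV on 11. Option IV wins 11–8.
Measure 4 vs Measure 1: Measure 4, 14–5.
Measure 4 vs Option IV: Measure 4 is ranked higher on 1+7+1+1+5 = 15 ballots, Option IV on 4. Measure 4 wins 15–4.
Measure 1 vs Option IV: 3 to 16, Option IV.
No option is unbeaten: Measure 2 loses to Proposal Blue; Proposal Blue loses to Option III; Option III loses to Option IV; Measure 4 loses to Option III; Measure 1 loses to Proposal Blue; Option IV loses to Proposal Blue. In particular Proposal Blue > Option IV > Option III > Proposal Blue is a majority cycle — no Condorcet winner exists.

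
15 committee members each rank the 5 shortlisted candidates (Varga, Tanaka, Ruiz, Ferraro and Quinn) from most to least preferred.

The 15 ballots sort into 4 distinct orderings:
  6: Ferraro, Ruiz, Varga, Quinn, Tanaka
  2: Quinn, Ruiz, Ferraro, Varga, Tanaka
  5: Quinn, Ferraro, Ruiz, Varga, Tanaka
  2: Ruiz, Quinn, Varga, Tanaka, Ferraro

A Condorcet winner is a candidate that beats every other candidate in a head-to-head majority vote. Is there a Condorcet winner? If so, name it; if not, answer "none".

none

Check each pair by majority over 15 ballots:
Varga vs Tanaka: Varga wins 15–0.
Varga vs Ruiz: Ruiz, 15–0.
Varga vs Ferraro: Ferraro wins 13–2.
Varga vs Quinn: Varga preferred on 6 ballots; Quinn wins 9–6.
Tanaka vs Ruiz: Ruiz wins 15–0.
Tanaka–Ferraro: Ferraro 13–2.
Tanaka vs Quinn: Quinn, 15–0.
Ruiz vs Ferraro: Ruiz preferred on 2+2 = 4 ballots; Ferraro wins 11–4.
Ruiz vs Quinn: Ruiz, 8–7.
Ferraro vs Quinn: 6 for Ferraro, 9 for Quinn — Quinn by 9–6.
Every candidate loses at least once (Varga loses to Ruiz; Tanaka loses to Varga; Ruiz loses to Ferraro; Ferraro loses to Quinn; Quinn loses to Ruiz). The majority relation contains the cycle Ruiz → Quinn → Ferraro → Ruiz, so there is no Condorcet winner.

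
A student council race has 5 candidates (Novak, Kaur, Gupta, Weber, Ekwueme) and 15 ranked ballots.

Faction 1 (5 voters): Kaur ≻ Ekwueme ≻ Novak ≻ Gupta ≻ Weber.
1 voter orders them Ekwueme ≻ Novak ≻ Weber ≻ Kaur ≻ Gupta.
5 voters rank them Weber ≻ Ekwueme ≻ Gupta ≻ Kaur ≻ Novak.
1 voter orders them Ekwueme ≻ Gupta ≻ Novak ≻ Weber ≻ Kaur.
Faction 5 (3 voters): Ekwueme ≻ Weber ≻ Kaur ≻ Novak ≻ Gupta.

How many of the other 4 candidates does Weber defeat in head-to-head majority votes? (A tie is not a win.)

Weber against each rival (15 voters):
Weber vs Novak: Weber wins 8–7.
Weber vs Kaur: Weber wins 10–5.
Weber vs Gupta: Weber, 9–6.
Weber vs Ekwueme: Ekwueme wins 10–5.
Weber beats Novak, Kaur, Gupta; loses to Ekwueme — 3 pairwise wins.

3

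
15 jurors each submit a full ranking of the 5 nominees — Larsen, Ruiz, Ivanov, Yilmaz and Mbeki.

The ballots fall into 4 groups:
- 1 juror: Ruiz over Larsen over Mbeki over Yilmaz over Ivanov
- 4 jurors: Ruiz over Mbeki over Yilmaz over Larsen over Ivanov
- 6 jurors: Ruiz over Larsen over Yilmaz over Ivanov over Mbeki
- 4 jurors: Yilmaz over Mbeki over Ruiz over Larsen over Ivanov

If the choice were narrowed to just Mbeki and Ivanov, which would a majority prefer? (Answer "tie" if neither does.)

Ballots ranking Mbeki above Ivanov: 1 + 4 + 4 = 9.
Ballots ranking Ivanov above Mbeki: 15 − 9 = 6.
Mbeki wins the head-to-head 9–6.

Mbeki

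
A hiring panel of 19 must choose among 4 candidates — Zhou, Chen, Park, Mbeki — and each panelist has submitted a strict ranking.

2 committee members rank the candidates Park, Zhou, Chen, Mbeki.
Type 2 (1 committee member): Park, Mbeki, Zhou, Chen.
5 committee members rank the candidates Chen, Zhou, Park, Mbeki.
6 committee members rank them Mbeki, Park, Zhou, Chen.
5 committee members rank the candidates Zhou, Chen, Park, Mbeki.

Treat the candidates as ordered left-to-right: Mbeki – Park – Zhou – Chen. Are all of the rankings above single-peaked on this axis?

yes

Axis positions: Mbeki=1, Park=2, Zhou=3, Chen=4.
Type 1 (peak Park at position 2): ranking walks positions 2-3-4-1, expanding outward from the peak — single-peaked.
Type 2 (peak Park at position 2): ranking walks positions 2-1-3-4, expanding outward from the peak — single-peaked.
Type 3 (peak Chen at position 4): ranking walks positions 4-3-2-1, expanding outward from the peak — single-peaked.
Type 4 (peak Mbeki at position 1): ranking walks positions 1-2-3-4, expanding outward from the peak — single-peaked.
Type 5 (peak Zhou at position 3): ranking walks positions 3-4-2-1, expanding outward from the peak — single-peaked.
Every ranking is single-peaked on this axis.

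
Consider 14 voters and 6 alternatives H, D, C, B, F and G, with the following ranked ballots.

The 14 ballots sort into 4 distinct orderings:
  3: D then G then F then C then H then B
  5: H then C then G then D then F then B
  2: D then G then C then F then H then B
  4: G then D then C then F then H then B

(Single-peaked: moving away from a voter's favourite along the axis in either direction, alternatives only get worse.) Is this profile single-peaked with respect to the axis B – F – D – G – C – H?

yes

Axis positions: B=1, F=2, D=3, G=4, C=5, H=6.
Ballot type 1 (peak D at position 3): ranking walks positions 3-4-2-5-6-1, expanding outward from the peak — single-peaked.
Ballot type 2 (peak H at position 6): ranking walks positions 6-5-4-3-2-1, expanding outward from the peak — single-peaked.
Ballot type 3 (peak D at position 3): ranking walks positions 3-4-5-2-6-1, expanding outward from the peak — single-peaked.
Ballot type 4 (peak G at position 4): ranking walks positions 4-3-5-2-6-1, expanding outward from the peak — single-peaked.
Every ranking is single-peaked on this axis.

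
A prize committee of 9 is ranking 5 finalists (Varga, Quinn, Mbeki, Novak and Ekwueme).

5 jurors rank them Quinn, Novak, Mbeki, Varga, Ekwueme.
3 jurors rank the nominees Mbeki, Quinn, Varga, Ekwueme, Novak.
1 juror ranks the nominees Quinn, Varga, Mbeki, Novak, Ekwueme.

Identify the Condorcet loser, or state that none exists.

Head-to-head results (9 jurors):
Varga vs Quinn: Varga preferred on 0 ballots; Quinn wins 9–0.
Varga vs Mbeki: Varga preferred on 1 ballot; Mbeki wins 8–1.
Varga vs Novak: Varga is ranked higher on 3+1 = 4 ballots, Novak on 5. Novak wins 5–4.
Varga–Ekwueme: Varga 9–0.
Quinn vs Mbeki: Quinn preferred on 5+1 = 6 ballots; Quinn wins 6–3.
Quinn–Novak: Quinn 9–0.
Quinn vs Ekwueme: 5+3+1 = 9 for Quinn, 0 for Ekwueme — Quinn by 9–0.
Mbeki vs Novak: 3+1 = 4 for Mbeki, 5 for Novak — Novak by 5–4.
Mbeki–Ekwueme: Mbeki 9–0.
Novak–Ekwueme: Novak 6–3.
Only Ekwueme has no wins; Ekwueme is the Condorcet loser.

Ekwueme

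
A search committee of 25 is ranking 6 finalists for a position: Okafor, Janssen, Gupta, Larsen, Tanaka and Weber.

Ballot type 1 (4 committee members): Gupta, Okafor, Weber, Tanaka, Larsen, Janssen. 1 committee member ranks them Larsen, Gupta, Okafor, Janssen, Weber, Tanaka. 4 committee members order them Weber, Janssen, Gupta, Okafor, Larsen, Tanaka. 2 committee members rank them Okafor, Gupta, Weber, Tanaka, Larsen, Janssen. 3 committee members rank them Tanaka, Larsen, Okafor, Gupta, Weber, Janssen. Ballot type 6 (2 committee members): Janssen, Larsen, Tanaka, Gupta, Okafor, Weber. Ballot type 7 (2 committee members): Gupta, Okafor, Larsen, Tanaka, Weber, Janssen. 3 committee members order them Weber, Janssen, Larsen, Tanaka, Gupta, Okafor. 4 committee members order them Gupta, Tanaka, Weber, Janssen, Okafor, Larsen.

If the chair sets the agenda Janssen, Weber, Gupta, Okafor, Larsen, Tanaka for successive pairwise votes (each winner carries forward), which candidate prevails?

Round 1: Janssen vs Weber — 3–22, Weber advances.
Round 2: Weber vs Gupta — 7–18, Gupta advances.
Round 3: Gupta vs Okafor — 20–5, Gupta advances.
Round 4: Gupta vs Larsen — 16–9, Gupta advances.
Round 5: Gupta vs Tanaka — 17–8, Gupta advances.
Gupta survives the agenda.

Gupta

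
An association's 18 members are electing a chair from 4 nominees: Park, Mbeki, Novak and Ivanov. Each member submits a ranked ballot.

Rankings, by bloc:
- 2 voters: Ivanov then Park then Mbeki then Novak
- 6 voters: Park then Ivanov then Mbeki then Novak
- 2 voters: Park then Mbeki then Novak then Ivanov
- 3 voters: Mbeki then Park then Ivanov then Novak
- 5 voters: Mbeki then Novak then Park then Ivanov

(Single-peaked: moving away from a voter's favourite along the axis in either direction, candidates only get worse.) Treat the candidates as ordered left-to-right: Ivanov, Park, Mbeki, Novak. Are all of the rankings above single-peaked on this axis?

yes

Axis positions: Ivanov=1, Park=2, Mbeki=3, Novak=4.
Bloc 1 (peak Ivanov at position 1): ranking walks positions 1-2-3-4, expanding outward from the peak — single-peaked.
Bloc 2 (peak Park at position 2): ranking walks positions 2-1-3-4, expanding outward from the peak — single-peaked.
Bloc 3 (peak Park at position 2): ranking walks positions 2-3-4-1, expanding outward from the peak — single-peaked.
Bloc 4 (peak Mbeki at position 3): ranking walks positions 3-2-1-4, expanding outward from the peak — single-peaked.
Bloc 5 (peak Mbeki at position 3): ranking walks positions 3-4-2-1, expanding outward from the peak — single-peaked.
Every ranking is single-peaked on this axis.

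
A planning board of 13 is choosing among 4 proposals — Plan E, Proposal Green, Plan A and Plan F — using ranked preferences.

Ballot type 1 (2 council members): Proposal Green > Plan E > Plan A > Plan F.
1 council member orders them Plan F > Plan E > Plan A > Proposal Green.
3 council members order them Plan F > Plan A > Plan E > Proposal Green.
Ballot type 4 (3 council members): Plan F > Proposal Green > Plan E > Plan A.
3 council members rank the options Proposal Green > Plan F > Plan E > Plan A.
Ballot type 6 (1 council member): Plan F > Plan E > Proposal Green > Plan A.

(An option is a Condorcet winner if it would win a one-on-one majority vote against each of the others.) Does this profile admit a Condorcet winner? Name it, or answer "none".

Plan F

Head-to-head results (13 council members):
Plan E vs Proposal Green: Plan E preferred on 1+3+1 = 5 ballots; Proposal Green wins 8–5.
Plan E vs Plan A: 2+1+3+3+1 = 10 for Plan E, 3 for Plan A — Plan E by 10–3.
Plan E vs Plan F: Plan E is ranked higher on 2 ballots, Plan F on 11. Plan F wins 11–2.
Proposal Green vs Plan A: Proposal Green preferred on 2+3+3+1 = 9 ballots; Proposal Green wins 9–4.
Proposal Green vs Plan F: Proposal Green preferred on 2+3 = 5 ballots; Plan F wins 8–5.
Plan A vs Plan F: 2 for Plan A, 11 for Plan F — Plan F by 11–2.
Plan F beats each of Plan E, Proposal Green, Plan A — Plan F is the Condorcet winner.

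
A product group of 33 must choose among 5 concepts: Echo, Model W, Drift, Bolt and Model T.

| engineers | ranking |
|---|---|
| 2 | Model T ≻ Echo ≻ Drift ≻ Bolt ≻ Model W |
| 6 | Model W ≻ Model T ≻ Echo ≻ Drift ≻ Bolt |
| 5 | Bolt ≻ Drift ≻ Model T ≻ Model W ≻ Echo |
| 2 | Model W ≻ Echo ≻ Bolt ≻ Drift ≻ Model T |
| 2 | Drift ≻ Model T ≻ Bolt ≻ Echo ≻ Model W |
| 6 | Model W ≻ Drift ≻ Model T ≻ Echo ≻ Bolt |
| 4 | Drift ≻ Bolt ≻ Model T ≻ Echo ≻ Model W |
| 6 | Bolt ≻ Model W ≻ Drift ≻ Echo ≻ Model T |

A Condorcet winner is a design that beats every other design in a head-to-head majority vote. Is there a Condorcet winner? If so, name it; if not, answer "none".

none

Check each pair by majority over 33 ballots:
Echo vs Model W: 8 to 25, Model W.
Echo vs Drift: Echo preferred on 2+6+2 = 10 ballots; Drift wins 23–10.
Echo vs Bolt: Bolt wins 17–16.
Echo vs Model T: 8 to 25, Model T.
Model W–Drift: Model W 20–13.
Model W vs Bolt: Bolt, 19–14.
Model W vs Model T: Model W, 20–13.
Drift–Bolt: Drift 20–13.
Drift vs Model T: Drift wins 25–8.
Bolt vs Model T: 5+2+4+6 = 17 for Bolt, 16 for Model T — Bolt by 17–16.
Each design drops at least one matchup (Echo loses to Model W; Model W loses to Bolt; Drift loses to Model W; Bolt loses to Drift; Model T loses to Model W); the cycle Model W > Drift > Bolt > Model W rules out a Condorcet winner.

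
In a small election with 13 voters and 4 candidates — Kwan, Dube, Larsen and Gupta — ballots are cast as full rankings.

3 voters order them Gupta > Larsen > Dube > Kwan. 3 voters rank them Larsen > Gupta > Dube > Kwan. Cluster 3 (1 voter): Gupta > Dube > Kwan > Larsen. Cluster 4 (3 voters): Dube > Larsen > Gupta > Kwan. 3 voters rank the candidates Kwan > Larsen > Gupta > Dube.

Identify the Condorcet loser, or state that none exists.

Kwan

Head-to-head results (13 voters):
Kwan vs Dube: Dube, 10–3.
Kwan vs Larsen: Kwan preferred on 1+3 = 4 ballots; Larsen wins 9–4.
Kwan vs Gupta: 3 for Kwan, 10 for Gupta — Gupta by 10–3.
Dube vs Larsen: 4 to 9, Larsen.
Dube vs Gupta: Dube preferred on 3 ballots; Gupta wins 10–3.
Larsen–Gupta: Larsen 9–4.
Kwan is beaten in every head-to-head and is the Condorcet loser.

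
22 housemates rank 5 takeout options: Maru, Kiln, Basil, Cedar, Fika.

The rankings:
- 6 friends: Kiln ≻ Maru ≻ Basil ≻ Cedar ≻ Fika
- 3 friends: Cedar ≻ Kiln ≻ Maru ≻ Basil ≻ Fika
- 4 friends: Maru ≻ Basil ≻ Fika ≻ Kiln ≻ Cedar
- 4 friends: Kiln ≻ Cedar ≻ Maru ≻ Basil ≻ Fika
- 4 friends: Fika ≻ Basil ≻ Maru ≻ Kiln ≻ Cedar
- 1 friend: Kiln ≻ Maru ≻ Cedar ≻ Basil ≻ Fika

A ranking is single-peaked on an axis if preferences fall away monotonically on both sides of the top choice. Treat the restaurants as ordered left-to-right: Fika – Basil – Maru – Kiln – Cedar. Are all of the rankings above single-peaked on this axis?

yes

Axis positions: Fika=1, Basil=2, Maru=3, Kiln=4, Cedar=5.
Cluster 1 (peak Kiln at position 4): ranking walks positions 4-3-2-5-1, expanding outward from the peak — single-peaked.
Cluster 2 (peak Cedar at position 5): ranking walks positions 5-4-3-2-1, expanding outward from the peak — single-peaked.
Cluster 3 (peak Maru at position 3): ranking walks positions 3-2-1-4-5, expanding outward from the peak — single-peaked.
Cluster 4 (peak Kiln at position 4): ranking walks positions 4-5-3-2-1, expanding outward from the peak — single-peaked.
Cluster 5 (peak Fika at position 1): ranking walks positions 1-2-3-4-5, expanding outward from the peak — single-peaked.
Cluster 6 (peak Kiln at position 4): ranking walks positions 4-3-5-2-1, expanding outward from the peak — single-peaked.
Every ranking is single-peaked on this axis.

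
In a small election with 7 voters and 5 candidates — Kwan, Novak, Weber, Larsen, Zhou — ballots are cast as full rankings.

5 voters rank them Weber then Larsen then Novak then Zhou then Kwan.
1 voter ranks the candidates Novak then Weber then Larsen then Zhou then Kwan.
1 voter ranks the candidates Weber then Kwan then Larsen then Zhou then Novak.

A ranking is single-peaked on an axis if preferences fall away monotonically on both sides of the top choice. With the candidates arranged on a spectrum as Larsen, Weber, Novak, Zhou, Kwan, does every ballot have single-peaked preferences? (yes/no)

no

Axis positions: Larsen=1, Weber=2, Novak=3, Zhou=4, Kwan=5.
Faction 1 (peak Weber at position 2): ranking walks positions 2-1-3-4-5, expanding outward from the peak — single-peaked.
Faction 2 (peak Novak at position 3): ranking walks positions 3-2-1-4-5, expanding outward from the peak — single-peaked.
Faction 3: ranking walks positions 2-5-1-4-3; Kwan is ranked above Novak even though Novak lies between Kwan and the peak Weber on the axis — preferences dip and rise again. Not single-peaked.
Faction 3 violates single-peakedness, so the profile is not single-peaked on this axis.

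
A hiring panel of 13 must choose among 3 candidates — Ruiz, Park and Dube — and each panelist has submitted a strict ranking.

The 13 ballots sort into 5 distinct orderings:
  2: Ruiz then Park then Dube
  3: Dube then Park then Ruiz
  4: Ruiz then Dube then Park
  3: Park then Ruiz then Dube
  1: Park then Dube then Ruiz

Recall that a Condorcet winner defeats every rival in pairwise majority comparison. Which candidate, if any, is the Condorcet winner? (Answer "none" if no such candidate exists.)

none

Check each pair by majority over 13 ballots:
Ruiz–Park: Park 7–6.
Ruiz vs Dube: Ruiz wins 9–4.
Park vs Dube: Dube, 7–6.
No candidate is unbeaten: Ruiz loses to Park; Park loses to Dube; Dube loses to Ruiz. In particular Ruiz > Dube > Park > Ruiz is a majority cycle — no Condorcet winner exists.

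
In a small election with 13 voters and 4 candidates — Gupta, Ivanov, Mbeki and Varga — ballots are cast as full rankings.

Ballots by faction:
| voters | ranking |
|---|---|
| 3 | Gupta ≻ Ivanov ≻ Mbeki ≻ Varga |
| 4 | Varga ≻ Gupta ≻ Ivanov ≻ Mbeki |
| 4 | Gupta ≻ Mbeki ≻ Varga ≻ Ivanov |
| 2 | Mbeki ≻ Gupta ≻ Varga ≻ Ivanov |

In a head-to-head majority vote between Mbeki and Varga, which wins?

Ballots ranking Mbeki above Varga: 3 + 4 + 2 = 9.
Ballots ranking Varga above Mbeki: 13 − 9 = 4.
Mbeki wins the head-to-head 9–4.

Mbeki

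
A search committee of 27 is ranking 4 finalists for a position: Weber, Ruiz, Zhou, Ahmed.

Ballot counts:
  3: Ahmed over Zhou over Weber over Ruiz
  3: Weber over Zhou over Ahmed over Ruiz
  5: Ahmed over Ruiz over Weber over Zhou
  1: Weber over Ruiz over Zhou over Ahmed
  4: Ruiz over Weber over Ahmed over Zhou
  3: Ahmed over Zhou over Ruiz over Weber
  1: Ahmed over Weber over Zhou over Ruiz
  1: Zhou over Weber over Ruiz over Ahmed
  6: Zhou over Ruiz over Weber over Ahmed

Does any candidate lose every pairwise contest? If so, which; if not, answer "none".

Head-to-head results (27 committee members):
Weber–Ruiz: Ruiz 18–9.
Weber vs Zhou: Weber, 14–13.
Weber vs Ahmed: Weber is ranked higher on 3+1+4+1+6 = 15 ballots, Ahmed on 12. Weber wins 15–12.
Ruiz vs Zhou: Ruiz is ranked higher on 5+1+4 = 10 ballots, Zhou on 17. Zhou wins 17–10.
Ruiz–Ahmed: Ahmed 15–12.
Zhou vs Ahmed: 11 to 16, Ahmed.
Each candidate has at least one pairwise win (Weber beats Zhou; Ruiz beats Weber; Zhou beats Ruiz; Ahmed beats Ruiz) — no Condorcet loser.

none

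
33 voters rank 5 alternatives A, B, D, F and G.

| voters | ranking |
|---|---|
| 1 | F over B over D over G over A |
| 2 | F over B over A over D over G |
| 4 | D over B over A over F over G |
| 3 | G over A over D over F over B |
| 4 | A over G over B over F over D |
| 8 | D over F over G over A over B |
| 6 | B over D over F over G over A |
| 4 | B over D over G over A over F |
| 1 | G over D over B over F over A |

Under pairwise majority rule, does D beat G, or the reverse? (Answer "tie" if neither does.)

D

Ballots ranking D above G: 1 + 2 + 4 + 8 + 6 + 4 = 25.
Ballots ranking G above D: 33 − 25 = 8.
D wins the head-to-head 25–8.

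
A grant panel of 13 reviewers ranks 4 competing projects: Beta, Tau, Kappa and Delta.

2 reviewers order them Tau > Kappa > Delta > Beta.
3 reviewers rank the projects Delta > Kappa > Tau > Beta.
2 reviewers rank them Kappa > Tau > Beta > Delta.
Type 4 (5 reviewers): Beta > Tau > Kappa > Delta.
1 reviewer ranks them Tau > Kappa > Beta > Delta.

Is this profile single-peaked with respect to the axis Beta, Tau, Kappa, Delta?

Axis positions: Beta=1, Tau=2, Kappa=3, Delta=4.
Type 1 (peak Tau at position 2): ranking walks positions 2-3-4-1, expanding outward from the peak — single-peaked.
Type 2 (peak Delta at position 4): ranking walks positions 4-3-2-1, expanding outward from the peak — single-peaked.
Type 3 (peak Kappa at position 3): ranking walks positions 3-2-1-4, expanding outward from the peak — single-peaked.
Type 4 (peak Beta at position 1): ranking walks positions 1-2-3-4, expanding outward from the peak — single-peaked.
Type 5 (peak Tau at position 2): ranking walks positions 2-3-1-4, expanding outward from the peak — single-peaked.
Every ranking is single-peaked on this axis.

yes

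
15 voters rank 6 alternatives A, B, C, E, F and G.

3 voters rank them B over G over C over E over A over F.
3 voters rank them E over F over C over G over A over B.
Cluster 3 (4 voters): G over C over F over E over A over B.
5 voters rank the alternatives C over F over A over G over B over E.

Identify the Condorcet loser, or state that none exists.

none

Head-to-head results (15 voters):
A vs B: 3+4+5 = 12 for A, 3 for B — A by 12–3.
A vs C: A is ranked higher on 0 ballots, C on 15. C wins 15–0.
A vs E: A preferred on 5 ballots; E wins 10–5.
A vs F: 3 to 12, F.
A vs G: 5 to 10, G.
B–C: C 12–3.
B vs E: B wins 8–7.
B vs F: B preferred on 3 ballots; F wins 12–3.
B vs G: B is ranked higher on 3 ballots, G on 12. G wins 12–3.
C–E: C 12–3.
C vs F: C preferred on 3+4+5 = 12 ballots; C wins 12–3.
C vs G: C preferred on 3+5 = 8 ballots; C wins 8–7.
E vs F: E is ranked higher on 3+3 = 6 ballots, F on 9. F wins 9–6.
E vs G: G, 12–3.
F vs G: F preferred on 3+5 = 8 ballots; F wins 8–7.
Each alternative has at least one pairwise win (A beats B; B beats E; C beats A; E beats A; F beats A; G beats A) — no Condorcet loser.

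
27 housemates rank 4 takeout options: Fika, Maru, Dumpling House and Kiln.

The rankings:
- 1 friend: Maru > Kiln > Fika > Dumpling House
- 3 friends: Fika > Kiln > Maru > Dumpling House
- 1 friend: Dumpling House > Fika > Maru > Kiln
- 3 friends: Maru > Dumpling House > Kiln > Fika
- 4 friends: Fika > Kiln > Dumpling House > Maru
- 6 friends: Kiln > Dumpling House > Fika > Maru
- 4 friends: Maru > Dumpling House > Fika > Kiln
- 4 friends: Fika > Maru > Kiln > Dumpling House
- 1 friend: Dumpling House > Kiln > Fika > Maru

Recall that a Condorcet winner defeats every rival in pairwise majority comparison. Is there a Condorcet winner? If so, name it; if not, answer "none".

none

Head-to-head results (27 friends):
Fika vs Maru: Fika is ranked higher on 3+1+4+6+4+1 = 19 ballots, Maru on 8. Fika wins 19–8.
Fika vs Dumpling House: Fika preferred on 1+3+4+4 = 12 ballots; Dumpling House wins 15–12.
Fika vs Kiln: 16 to 11, Fika.
Maru vs Dumpling House: Maru preferred on 1+3+3+4+4 = 15 ballots; Maru wins 15–12.
Maru vs Kiln: 13 to 14, Kiln.
Dumpling House vs Kiln: Dumpling House preferred on 1+3+4+1 = 9 ballots; Kiln wins 18–9.
No restaurant is unbeaten: Fika loses to Dumpling House; Maru loses to Fika; Dumpling House loses to Maru; Kiln loses to Fika. In particular Fika beats Maru beats Dumpling House beats Fika is a majority cycle — no Condorcet winner exists.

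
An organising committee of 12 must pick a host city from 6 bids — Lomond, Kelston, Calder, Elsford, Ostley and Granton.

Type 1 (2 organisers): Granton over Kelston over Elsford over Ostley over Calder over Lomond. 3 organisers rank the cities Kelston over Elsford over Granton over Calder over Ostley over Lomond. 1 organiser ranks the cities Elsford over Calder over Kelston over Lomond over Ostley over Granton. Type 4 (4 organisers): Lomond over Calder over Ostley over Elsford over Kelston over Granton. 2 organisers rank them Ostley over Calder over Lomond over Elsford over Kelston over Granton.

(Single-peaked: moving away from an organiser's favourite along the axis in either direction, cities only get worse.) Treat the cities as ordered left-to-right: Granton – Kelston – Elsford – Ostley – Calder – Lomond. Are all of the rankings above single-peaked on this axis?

no

Axis positions: Granton=1, Kelston=2, Elsford=3, Ostley=4, Calder=5, Lomond=6.
Type 1 (peak Granton at position 1): ranking walks positions 1-2-3-4-5-6, expanding outward from the peak — single-peaked.
Type 2: ranking walks positions 2-3-1-5-4-6; Calder is ranked above Ostley even though Ostley lies between Calder and the peak Kelston on the axis — preferences dip and rise again. Not single-peaked.
Type 3: ranking walks positions 3-5-2-6-4-1; Calder is ranked above Ostley even though Ostley lies between Calder and the peak Elsford on the axis — preferences dip and rise again. Not single-peaked.
Type 4 (peak Lomond at position 6): ranking walks positions 6-5-4-3-2-1, expanding outward from the peak — single-peaked.
Type 5 (peak Ostley at position 4): ranking walks positions 4-5-6-3-2-1, expanding outward from the peak — single-peaked.
Type 2 violates single-peakedness, so the profile is not single-peaked on this axis.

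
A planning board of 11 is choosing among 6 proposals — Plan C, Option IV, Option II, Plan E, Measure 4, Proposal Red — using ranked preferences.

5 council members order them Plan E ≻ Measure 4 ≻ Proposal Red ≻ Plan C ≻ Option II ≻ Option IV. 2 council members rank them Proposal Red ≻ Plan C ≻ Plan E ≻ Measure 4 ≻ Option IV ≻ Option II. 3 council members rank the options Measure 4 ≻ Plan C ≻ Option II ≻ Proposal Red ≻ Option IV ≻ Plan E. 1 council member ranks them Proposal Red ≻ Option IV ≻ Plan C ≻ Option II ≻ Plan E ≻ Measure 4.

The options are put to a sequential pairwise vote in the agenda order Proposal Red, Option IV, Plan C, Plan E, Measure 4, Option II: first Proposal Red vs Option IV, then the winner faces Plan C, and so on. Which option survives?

Round 1: Proposal Red vs Option IV — 11–0, Proposal Red advances.
Round 2: Proposal Red vs Plan C — 8–3, Proposal Red advances.
Round 3: Proposal Red vs Plan E — 6–5, Proposal Red advances.
Round 4: Proposal Red vs Measure 4 — 3–8, Measure 4 advances.
Round 5: Measure 4 vs Option II — 10–1, Measure 4 advances.
Measure 4 survives the agenda.

Measure 4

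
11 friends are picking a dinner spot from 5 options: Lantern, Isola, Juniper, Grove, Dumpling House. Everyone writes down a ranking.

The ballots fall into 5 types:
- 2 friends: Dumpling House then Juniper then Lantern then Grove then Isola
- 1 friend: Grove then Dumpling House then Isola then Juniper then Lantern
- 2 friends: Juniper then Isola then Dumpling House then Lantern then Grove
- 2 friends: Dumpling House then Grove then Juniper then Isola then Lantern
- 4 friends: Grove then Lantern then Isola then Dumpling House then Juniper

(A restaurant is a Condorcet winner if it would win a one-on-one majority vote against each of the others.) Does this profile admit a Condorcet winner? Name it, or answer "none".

Check each pair by majority over 11 ballots:
Lantern vs Isola: Lantern is ranked higher on 2+4 = 6 ballots, Isola on 5. Lantern wins 6–5.
Lantern vs Juniper: Lantern is ranked higher on 4 ballots, Juniper on 7. Juniper wins 7–4.
Lantern vs Grove: 4 to 7, Grove.
Lantern vs Dumpling House: Lantern preferred on 4 ballots; Dumpling House wins 7–4.
Isola vs Juniper: 5 to 6, Juniper.
Isola vs Grove: Isola is ranked higher on 2 ballots, Grove on 9. Grove wins 9–2.
Isola vs Dumpling House: 2+4 = 6 for Isola, 5 for Dumpling House — Isola by 6–5.
Juniper vs Grove: Juniper preferred on 2+2 = 4 ballots; Grove wins 7–4.
Juniper vs Dumpling House: 2 for Juniper, 9 for Dumpling House — Dumpling House by 9–2.
Grove vs Dumpling House: Grove is ranked higher on 1+4 = 5 ballots, Dumpling House on 6. Dumpling House wins 6–5.
No restaurant is unbeaten: Lantern loses to Juniper; Isola loses to Lantern; Juniper loses to Grove; Grove loses to Dumpling House; Dumpling House loses to Isola. In particular Lantern → Isola → Dumpling House → Lantern is a majority cycle — no Condorcet winner exists.

none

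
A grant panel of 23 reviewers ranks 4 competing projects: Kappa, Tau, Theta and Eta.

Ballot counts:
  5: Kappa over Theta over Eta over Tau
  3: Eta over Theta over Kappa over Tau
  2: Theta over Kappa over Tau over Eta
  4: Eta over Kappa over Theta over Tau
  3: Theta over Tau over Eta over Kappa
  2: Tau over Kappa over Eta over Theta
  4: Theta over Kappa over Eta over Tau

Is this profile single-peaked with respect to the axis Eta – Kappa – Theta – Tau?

Axis positions: Eta=1, Kappa=2, Theta=3, Tau=4.
Group 1 (peak Kappa at position 2): ranking walks positions 2-3-1-4, expanding outward from the peak — single-peaked.
Group 2: ranking walks positions 1-3-2-4; Theta is ranked above Kappa even though Kappa lies between Theta and the peak Eta on the axis — preferences dip and rise again. Not single-peaked.
Group 3 (peak Theta at position 3): ranking walks positions 3-2-4-1, expanding outward from the peak — single-peaked.
Group 4 (peak Eta at position 1): ranking walks positions 1-2-3-4, expanding outward from the peak — single-peaked.
Group 5: ranking walks positions 3-4-1-2; Eta is ranked above Kappa even though Kappa lies between Eta and the peak Theta on the axis — preferences dip and rise again. Not single-peaked.
Group 6: ranking walks positions 4-2-1-3; Kappa is ranked above Theta even though Theta lies between Kappa and the peak Tau on the axis — preferences dip and rise again. Not single-peaked.
Group 7 (peak Theta at position 3): ranking walks positions 3-2-1-4, expanding outward from the peak — single-peaked.
Group 2 violates single-peakedness, so the profile is not single-peaked on this axis.

no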